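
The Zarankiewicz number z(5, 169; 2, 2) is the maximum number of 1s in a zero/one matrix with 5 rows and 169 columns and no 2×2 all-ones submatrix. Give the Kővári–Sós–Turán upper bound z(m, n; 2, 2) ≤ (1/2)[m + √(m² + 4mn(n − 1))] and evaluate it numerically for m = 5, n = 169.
z(5, 169; 2, 2) ≤ (1/2)[5 + √(5² + 4·5·169·168)] = (1/2)[5 + √567865] = 379.2841

Kővári–Sós–Turán: let r_1, ..., r_5 be the row sums and z = Σ r_i the total number of 1s. Each pair of columns can share at most one row with both entries 1 (else a 2×2 all-ones block appears), so Σ_i C(r_i, 2) ≤ C(169, 2) = 14196. By convexity Σ_i C(r_i, 2) ≥ 5·C(z/5, 2) = z(z − 5)/(2·5), giving z² − 5z − 5·169·168 ≤ 0 and hence z ≤ (1/2)[5 + √(25 + 4·141960)] = (1/2)[5 + √567865] ≈ (1/2)(5 + 753.5682) = 379.2841.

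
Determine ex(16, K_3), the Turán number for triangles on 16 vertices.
ex(16, K_3) = ⌊16^2/4⌋ = 64

Mantel (1907): a triangle-free graph on n vertices has at most ⌊n^2/4⌋ edges, with equality for the complete bipartite graph K_{⌊n/2⌋, ⌈n/2⌉}. For n = 16: ⌊16^2/4⌋ = ⌊256/4⌋ = 64. The extremal graph is K_{8, 8}, which has 8·8 = 64 edges.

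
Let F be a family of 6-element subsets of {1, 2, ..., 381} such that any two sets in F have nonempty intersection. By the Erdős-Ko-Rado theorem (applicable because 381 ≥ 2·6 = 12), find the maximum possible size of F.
max |F| = C(380, 5) = 64307637576

Erdős-Ko-Rado (1961): when n ≥ 2k, max |F| = C(n−1, k−1). The bound is attained by the star {A : i ∈ A} for any fixed i ∈ [n]. Here C(381−1, 6−1) = C(380, 5) = 64307637576.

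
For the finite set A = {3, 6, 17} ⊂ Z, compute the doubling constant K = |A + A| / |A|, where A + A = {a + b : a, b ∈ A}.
K = |A + A| / |A| = 6/3 = 2

Enumerate A + A = {a + b : a, b ∈ A}. With |A| = 3, there are |A|^2 = 9 ordered sum pairs; collecting distinct values, A + A = {6, 9, 12, 20, 23, 34}, so |A + A| = 6. Thus K = 6/3 = 2. For comparison, the minimum possible |A + A| over all 3-element sets is 2·3 − 1 = 5 (so min K = 5/3), attained only by arithmetic progressions.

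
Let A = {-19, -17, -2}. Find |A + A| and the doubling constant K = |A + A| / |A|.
K = |A + A| / |A| = 6/3 = 2

Enumerate A + A = {a + b : a, b ∈ A}. With |A| = 3, there are |A|^2 = 9 ordered sum pairs; collecting distinct values, A + A = {-38, -36, -34, -21, -19, -4}, so |A + A| = 6. Thus K = 6/3 = 2. For comparison, the minimum possible |A + A| over all 3-element sets is 2·3 − 1 = 5 (so min K = 5/3), attained only by arithmetic progressions.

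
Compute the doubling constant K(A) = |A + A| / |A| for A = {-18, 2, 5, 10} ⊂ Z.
K = |A + A| / |A| = 10/4 = 5/2

Enumerate A + A = {a + b : a, b ∈ A}. With |A| = 4, there are |A|^2 = 16 ordered sum pairs; collecting distinct values, A + A = {-36, -16, -13, -8, 4, 7, 10, 12, 15, 20}, so |A + A| = 10. Thus K = 10/4 = 5/2. For comparison, the minimum possible |A + A| over all 4-element sets is 2·4 − 1 = 7 (so min K = 7/4), attained only by arithmetic progressions.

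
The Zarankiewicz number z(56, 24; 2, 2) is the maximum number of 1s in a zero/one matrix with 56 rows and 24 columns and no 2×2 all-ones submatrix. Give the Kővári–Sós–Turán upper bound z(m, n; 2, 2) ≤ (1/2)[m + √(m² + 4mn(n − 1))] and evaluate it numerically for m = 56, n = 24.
z(56, 24; 2, 2) ≤ (1/2)[56 + √(56² + 4·56·24·23)] = (1/2)[56 + √126784] = 206.0337

Kővári–Sós–Turán: let r_1, ..., r_56 be the row sums and z = Σ r_i the total number of 1s. Each pair of columns can share at most one row with both entries 1 (else a 2×2 all-ones block appears), so Σ_i C(r_i, 2) ≤ C(24, 2) = 276. By convexity Σ_i C(r_i, 2) ≥ 56·C(z/56, 2) = z(z − 56)/(2·56), giving z² − 56z − 56·24·23 ≤ 0 and hence z ≤ (1/2)[56 + √(3136 + 4·30912)] = (1/2)[56 + √126784] ≈ (1/2)(56 + 356.0674) = 206.0337.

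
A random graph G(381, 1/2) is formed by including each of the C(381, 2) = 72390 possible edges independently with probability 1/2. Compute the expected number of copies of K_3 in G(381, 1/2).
E[# K_3] = C(381, 3) · (1/2)^C(3, 2) = 9145270 / 2^3 = 4572635/4 = 1143158.75

For each 3-subset S of vertices (there are C(381, 3) = 9145270 such S), let X_S = 1 if S induces a K_3 (all C(3, 2) = 3 edges present). Then P(X_S = 1) = (1/2)^3 = 1/8. By linearity of expectation, E[# K_3] = C(381, 3) · (1/2)^3 = 9145270 / 8 = 4572635/4 = 1143158.75.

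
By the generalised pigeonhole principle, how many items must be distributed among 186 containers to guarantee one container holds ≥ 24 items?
n = (24 − 1)·186 + 1 = 4279

By the generalised pigeonhole principle, to guarantee some box contains ≥ r objects we need more than (r − 1) · k objects total. Threshold: n = (r − 1) · k + 1. With r = 24 and k = 186: n = 23 · 186 + 1 = 4278 + 1 = 4279. For n = 4278 = 23 · 186, we can put exactly 23 objects in every box, avoiding 24 in any single one — so 4279 is tight.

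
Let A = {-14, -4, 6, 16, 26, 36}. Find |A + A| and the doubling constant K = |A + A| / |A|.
K = |A + A| / |A| = 11/6

Enumerate A + A = {a + b : a, b ∈ A}. With |A| = 6, there are |A|^2 = 36 ordered sum pairs; collecting distinct values, A + A = {-28, -18, -8, 2, 12, 22, 32, 42, 52, 62, 72}, so |A + A| = 11. Thus K = 11/6. Here |A + A| = 2|A| − 1 = 11, the minimum possible — so K = 11/6 is minimal, which holds iff A is an arithmetic progression.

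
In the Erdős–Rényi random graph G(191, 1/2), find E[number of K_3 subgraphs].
E[# K_3] = C(191, 3) · (1/2)^C(3, 2) = 1143135 / 2^3 = 142891.875

For each 3-subset S of vertices (there are C(191, 3) = 1143135 such S), let X_S = 1 if S induces a K_3 (all C(3, 2) = 3 edges present). Then P(X_S = 1) = (1/2)^3 = 1/8. By linearity of expectation, E[# K_3] = C(191, 3) · (1/2)^3 = 1143135 / 8 = 142891.875.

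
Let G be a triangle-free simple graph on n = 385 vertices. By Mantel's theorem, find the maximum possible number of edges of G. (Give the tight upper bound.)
ex(385, K_3) = ⌊385^2/4⌋ = 37056

Mantel (1907): a triangle-free graph on n vertices has at most ⌊n^2/4⌋ edges, with equality for the complete bipartite graph K_{⌊n/2⌋, ⌈n/2⌉}. For n = 385: ⌊385^2/4⌋ = ⌊148225/4⌋ = 37056. The extremal graph is K_{192, 193}, which has 192·193 = 37056 edges.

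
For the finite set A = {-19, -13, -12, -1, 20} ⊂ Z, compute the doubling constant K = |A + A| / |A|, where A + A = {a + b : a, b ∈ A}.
K = |A + A| / |A| = 15/5 = 3

Enumerate A + A = {a + b : a, b ∈ A}. With |A| = 5, there are |A|^2 = 25 ordered sum pairs; collecting distinct values, A + A = {-38, -32, -31, -26, -25, -24, -20, -14, -13, -2, 1, 7, 8, 19, 40}, so |A + A| = 15. Thus K = 15/5 = 3. For comparison, the minimum possible |A + A| over all 5-element sets is 2·5 − 1 = 9 (so min K = 9/5), attained only by arithmetic progressions.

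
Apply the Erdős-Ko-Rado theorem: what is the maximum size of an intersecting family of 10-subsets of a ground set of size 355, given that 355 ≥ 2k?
max |F| = C(354, 9) = 217141584867241320

The Erdős-Ko-Rado theorem states: for n ≥ 2k, an intersecting family of k-subsets of an n-element set has size at most C(n − 1, k − 1), with equality for 'star' families {A ⊆ [n] : |A| = k, i ∈ A} (fix an element i). For n = 355, k = 10: C(354, 9) = 217141584867241320.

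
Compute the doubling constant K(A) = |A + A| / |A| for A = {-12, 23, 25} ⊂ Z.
K = |A + A| / |A| = 6/3 = 2

Enumerate A + A = {a + b : a, b ∈ A}. With |A| = 3, there are |A|^2 = 9 ordered sum pairs; collecting distinct values, A + A = {-24, 11, 13, 46, 48, 50}, so |A + A| = 6. Thus K = 6/3 = 2. For comparison, the minimum possible |A + A| over all 3-element sets is 2·3 − 1 = 5 (so min K = 5/3), attained only by arithmetic progressions.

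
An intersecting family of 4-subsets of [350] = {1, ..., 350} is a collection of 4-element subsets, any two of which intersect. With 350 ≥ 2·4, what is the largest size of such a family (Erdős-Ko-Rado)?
max |F| = C(349, 3) = 7023974

Erdős-Ko-Rado (1961): when n ≥ 2k, max |F| = C(n−1, k−1). The bound is attained by the star {A : i ∈ A} for any fixed i ∈ [n]. Here C(350−1, 4−1) = C(349, 3) = 7023974.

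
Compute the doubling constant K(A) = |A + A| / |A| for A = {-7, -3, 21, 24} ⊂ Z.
K = |A + A| / |A| = 10/4 = 5/2

Enumerate A + A = {a + b : a, b ∈ A}. With |A| = 4, there are |A|^2 = 16 ordered sum pairs; collecting distinct values, A + A = {-14, -10, -6, 14, 17, 18, 21, 42, 45, 48}, so |A + A| = 10. Thus K = 10/4 = 5/2. For comparison, the minimum possible |A + A| over all 4-element sets is 2·4 − 1 = 7 (so min K = 7/4), attained only by arithmetic progressions.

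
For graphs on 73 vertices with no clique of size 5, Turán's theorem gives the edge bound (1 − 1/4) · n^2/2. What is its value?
Turán density bound = (3/4) · 73^2/2 = 15987/8 ≈ 1998.375

Turán's theorem: ex(n, K_{r+1}) is achieved by the complete r-partite Turán graph T(n, r) with parts as balanced as possible, and is at most (1 − 1/r) · n^2/2. For r = 4, n = 73: the density bound is (3/4) · 5329/2 = 15987/8 ≈ 1998.375. The integer-valued extremum is e(T(73, 4)) = 1998, which is strictly less than the density bound 15987/8 since 4 ∤ 73 (the parts of T(73, 4) cannot all be equal).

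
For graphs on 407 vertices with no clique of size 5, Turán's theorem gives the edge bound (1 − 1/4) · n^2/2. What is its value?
Turán density bound = (3/4) · 407^2/2 = 496947/8 ≈ 62118.375

Turán's theorem: ex(n, K_{r+1}) is achieved by the complete r-partite Turán graph T(n, r) with parts as balanced as possible, and is at most (1 − 1/r) · n^2/2. For r = 4, n = 407: the density bound is (3/4) · 165649/2 = 496947/8 ≈ 62118.375. The integer-valued extremum is e(T(407, 4)) = 62118, which is strictly less than the density bound 496947/8 since 4 ∤ 407 (the parts of T(407, 4) cannot all be equal).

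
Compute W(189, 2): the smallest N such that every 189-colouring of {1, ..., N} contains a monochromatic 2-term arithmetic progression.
W(189, 2) = 189 + 1 = 190

A 2-term AP is any pair of integers, so a monochromatic 2-AP exists iff some colour is used at least twice. With 189 colours, the colouring i ↦ i on {1, ..., 189} uses each colour once, avoiding any monochromatic pair, so W(189, 2) > 189. For {1, ..., 190}, pigeonhole forces two integers of the same colour, which form a monochromatic 2-AP. Hence W(189, 2) = 190.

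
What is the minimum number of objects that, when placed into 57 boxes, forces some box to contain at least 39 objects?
n = (39 − 1)·57 + 1 = 2167

By the generalised pigeonhole principle, to guarantee some box contains ≥ r objects we need more than (r − 1) · k objects total. Threshold: n = (r − 1) · k + 1. With r = 39 and k = 57: n = 38 · 57 + 1 = 2166 + 1 = 2167. For n = 2166 = 38 · 57, we can put exactly 38 objects in every box, avoiding 39 in any single one — so 2167 is tight.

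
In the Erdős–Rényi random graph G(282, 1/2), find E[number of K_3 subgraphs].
E[# K_3] = C(282, 3) · (1/2)^C(3, 2) = 3697960 / 2^3 = 462245

For each 3-subset S of vertices (there are C(282, 3) = 3697960 such S), let X_S = 1 if S induces a K_3 (all C(3, 2) = 3 edges present). Then P(X_S = 1) = (1/2)^3 = 1/8. By linearity of expectation, E[# K_3] = C(282, 3) · (1/2)^3 = 3697960 / 8 = 462245.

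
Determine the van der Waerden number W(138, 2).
W(138, 2) = 138 + 1 = 139

A 2-term AP is any pair of integers, so a monochromatic 2-AP exists iff some colour is used at least twice. With 138 colours, the colouring i ↦ i on {1, ..., 138} uses each colour once, avoiding any monochromatic pair, so W(138, 2) > 138. For {1, ..., 139}, pigeonhole forces two integers of the same colour, which form a monochromatic 2-AP. Hence W(138, 2) = 139.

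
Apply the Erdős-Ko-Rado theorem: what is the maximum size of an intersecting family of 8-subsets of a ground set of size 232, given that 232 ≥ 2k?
max |F| = C(231, 7) = 6353256994425

The Erdős-Ko-Rado theorem states: for n ≥ 2k, an intersecting family of k-subsets of an n-element set has size at most C(n − 1, k − 1), with equality for 'star' families {A ⊆ [n] : |A| = k, i ∈ A} (fix an element i). For n = 232, k = 8: C(231, 7) = 6353256994425.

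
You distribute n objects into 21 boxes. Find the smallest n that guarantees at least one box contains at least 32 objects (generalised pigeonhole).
n = (32 − 1)·21 + 1 = 652

By the generalised pigeonhole principle, to guarantee some box contains ≥ r objects we need more than (r − 1) · k objects total. Threshold: n = (r − 1) · k + 1. With r = 32 and k = 21: n = 31 · 21 + 1 = 651 + 1 = 652. For n = 651 = 31 · 21, we can put exactly 31 objects in every box, avoiding 32 in any single one — so 652 is tight.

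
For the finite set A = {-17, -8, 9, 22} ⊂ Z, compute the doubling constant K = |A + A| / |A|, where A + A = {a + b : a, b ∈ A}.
K = |A + A| / |A| = 10/4 = 5/2

Enumerate A + A = {a + b : a, b ∈ A}. With |A| = 4, there are |A|^2 = 16 ordered sum pairs; collecting distinct values, A + A = {-34, -25, -16, -8, 1, 5, 14, 18, 31, 44}, so |A + A| = 10. Thus K = 10/4 = 5/2. For comparison, the minimum possible |A + A| over all 4-element sets is 2·4 − 1 = 7 (so min K = 7/4), attained only by arithmetic progressions.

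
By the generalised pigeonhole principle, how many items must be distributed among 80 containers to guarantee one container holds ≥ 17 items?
n = (17 − 1)·80 + 1 = 1281

By the generalised pigeonhole principle, to guarantee some box contains ≥ r objects we need more than (r − 1) · k objects total. Threshold: n = (r − 1) · k + 1. With r = 17 and k = 80: n = 16 · 80 + 1 = 1280 + 1 = 1281. For n = 1280 = 16 · 80, we can put exactly 16 objects in every box, avoiding 17 in any single one — so 1281 is tight.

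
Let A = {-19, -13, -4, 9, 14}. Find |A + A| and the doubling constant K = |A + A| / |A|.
K = |A + A| / |A| = 15/5 = 3

Enumerate A + A = {a + b : a, b ∈ A}. With |A| = 5, there are |A|^2 = 25 ordered sum pairs; collecting distinct values, A + A = {-38, -32, -26, -23, -17, -10, -8, -5, -4, 1, 5, 10, 18, 23, 28}, so |A + A| = 15. Thus K = 15/5 = 3. For comparison, the minimum possible |A + A| over all 5-element sets is 2·5 − 1 = 9 (so min K = 9/5), attained only by arithmetic progressions.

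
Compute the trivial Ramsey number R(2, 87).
R(2, 87) = 87

R(2, k) = k for all k ≥ 2: in a 2-colouring of K_k, either some edge is red (a red K_2) or all edges are blue (a blue K_k). And K_{86} coloured all-blue has no blue K_87, so R(2, 87) > 86. Hence R(2, 87) = 87.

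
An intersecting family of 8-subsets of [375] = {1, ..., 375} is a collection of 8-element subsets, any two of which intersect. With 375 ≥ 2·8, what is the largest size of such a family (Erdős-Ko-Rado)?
max |F| = C(374, 7) = 191929908367824

Erdős-Ko-Rado (1961): when n ≥ 2k, max |F| = C(n−1, k−1). The bound is attained by the star {A : i ∈ A} for any fixed i ∈ [n]. Here C(375−1, 8−1) = C(374, 7) = 191929908367824.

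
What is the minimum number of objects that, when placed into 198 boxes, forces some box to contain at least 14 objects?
n = (14 − 1)·198 + 1 = 2575

By the generalised pigeonhole principle, to guarantee some box contains ≥ r objects we need more than (r − 1) · k objects total. Threshold: n = (r − 1) · k + 1. With r = 14 and k = 198: n = 13 · 198 + 1 = 2574 + 1 = 2575. For n = 2574 = 13 · 198, we can put exactly 13 objects in every box, avoiding 14 in any single one — so 2575 is tight.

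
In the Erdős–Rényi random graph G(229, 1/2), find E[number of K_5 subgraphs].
E[# K_5] = C(229, 5) · (1/2)^C(5, 2) = 5022337545 / 2^10 ≈ 4904626.508789

For each 5-subset S of vertices (there are C(229, 5) = 5022337545 such S), let X_S = 1 if S induces a K_5 (all C(5, 2) = 10 edges present). Then P(X_S = 1) = (1/2)^10 = 1/1024. By linearity of expectation, E[# K_5] = C(229, 5) · (1/2)^10 = 5022337545 / 1024 ≈ 4904626.508789.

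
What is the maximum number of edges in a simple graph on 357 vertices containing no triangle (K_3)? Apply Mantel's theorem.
ex(357, K_3) = ⌊357^2/4⌋ = 31862

Mantel (1907): a triangle-free graph on n vertices has at most ⌊n^2/4⌋ edges, with equality for the complete bipartite graph K_{⌊n/2⌋, ⌈n/2⌉}. For n = 357: ⌊357^2/4⌋ = ⌊127449/4⌋ = 31862. The extremal graph is K_{178, 179}, which has 178·179 = 31862 edges.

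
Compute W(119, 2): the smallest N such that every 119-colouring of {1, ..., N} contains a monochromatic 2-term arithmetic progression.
W(119, 2) = 119 + 1 = 120

A 2-term AP is any pair of integers, so a monochromatic 2-AP exists iff some colour is used at least twice. With 119 colours, the colouring i ↦ i on {1, ..., 119} uses each colour once, avoiding any monochromatic pair, so W(119, 2) > 119. For {1, ..., 120}, pigeonhole forces two integers of the same colour, which form a monochromatic 2-AP. Hence W(119, 2) = 120.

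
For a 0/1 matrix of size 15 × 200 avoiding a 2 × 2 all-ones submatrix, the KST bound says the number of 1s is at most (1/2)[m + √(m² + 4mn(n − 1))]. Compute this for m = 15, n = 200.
z(15, 200; 2, 2) ≤ (1/2)[15 + √(15² + 4·15·200·199)] = (1/2)[15 + √2388225] = 780.1942

Kővári–Sós–Turán: let r_1, ..., r_15 be the row sums and z = Σ r_i the total number of 1s. Each pair of columns can share at most one row with both entries 1 (else a 2×2 all-ones block appears), so Σ_i C(r_i, 2) ≤ C(200, 2) = 19900. By convexity Σ_i C(r_i, 2) ≥ 15·C(z/15, 2) = z(z − 15)/(2·15), giving z² − 15z − 15·200·199 ≤ 0 and hence z ≤ (1/2)[15 + √(225 + 4·597000)] = (1/2)[15 + √2388225] ≈ (1/2)(15 + 1545.3883) = 780.1942.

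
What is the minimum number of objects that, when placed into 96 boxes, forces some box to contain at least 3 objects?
n = (3 − 1)·96 + 1 = 193

By the generalised pigeonhole principle, to guarantee some box contains ≥ r objects we need more than (r − 1) · k objects total. Threshold: n = (r − 1) · k + 1. With r = 3 and k = 96: n = 2 · 96 + 1 = 192 + 1 = 193. For n = 192 = 2 · 96, we can put exactly 2 objects in every box, avoiding 3 in any single one — so 193 is tight.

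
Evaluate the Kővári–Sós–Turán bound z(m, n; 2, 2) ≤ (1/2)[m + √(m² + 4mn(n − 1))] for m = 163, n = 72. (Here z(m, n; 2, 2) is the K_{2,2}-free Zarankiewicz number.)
z(163, 72; 2, 2) ≤ (1/2)[163 + √(163² + 4·163·72·71)] = (1/2)[163 + √3359593] = 997.9596

Kővári–Sós–Turán: let r_1, ..., r_163 be the row sums and z = Σ r_i the total number of 1s. Each pair of columns can share at most one row with both entries 1 (else a 2×2 all-ones block appears), so Σ_i C(r_i, 2) ≤ C(72, 2) = 2556. By convexity Σ_i C(r_i, 2) ≥ 163·C(z/163, 2) = z(z − 163)/(2·163), giving z² − 163z − 163·72·71 ≤ 0 and hence z ≤ (1/2)[163 + √(26569 + 4·833256)] = (1/2)[163 + √3359593] ≈ (1/2)(163 + 1832.9193) = 997.9596.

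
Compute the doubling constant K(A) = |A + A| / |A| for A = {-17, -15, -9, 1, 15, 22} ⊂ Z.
K = |A + A| / |A| = 21/6 = 7/2

Enumerate A + A = {a + b : a, b ∈ A}. With |A| = 6, there are |A|^2 = 36 ordered sum pairs; collecting distinct values, A + A = {-34, -32, -30, -26, -24, -18, -16, -14, -8, -2, 0, 2, 5, 6, 7, 13, 16, 23, 30, 37, 44}, so |A + A| = 21. Thus K = 21/6 = 7/2. For comparison, the minimum possible |A + A| over all 6-element sets is 2·6 − 1 = 11 (so min K = 11/6), attained only by arithmetic progressions.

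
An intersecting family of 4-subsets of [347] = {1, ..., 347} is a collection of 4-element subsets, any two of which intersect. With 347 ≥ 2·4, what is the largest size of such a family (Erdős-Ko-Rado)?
max |F| = C(346, 3) = 6843880

The Erdős-Ko-Rado theorem states: for n ≥ 2k, an intersecting family of k-subsets of an n-element set has size at most C(n − 1, k − 1), with equality for 'star' families {A ⊆ [n] : |A| = k, i ∈ A} (fix an element i). For n = 347, k = 4: C(346, 3) = 6843880.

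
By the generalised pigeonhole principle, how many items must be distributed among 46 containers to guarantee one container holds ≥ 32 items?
n = (32 − 1)·46 + 1 = 1427

By the generalised pigeonhole principle, to guarantee some box contains ≥ r objects we need more than (r − 1) · k objects total. Threshold: n = (r − 1) · k + 1. With r = 32 and k = 46: n = 31 · 46 + 1 = 1426 + 1 = 1427. For n = 1426 = 31 · 46, we can put exactly 31 objects in every box, avoiding 32 in any single one — so 1427 is tight.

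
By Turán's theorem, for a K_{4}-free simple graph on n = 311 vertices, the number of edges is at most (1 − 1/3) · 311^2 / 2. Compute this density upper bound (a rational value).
Turán density bound = (2/3) · 311^2/2 = 96721/3 ≈ 32240.3333

Turán's theorem: ex(n, K_{r+1}) is achieved by the complete r-partite Turán graph T(n, r) with parts as balanced as possible, and is at most (1 − 1/r) · n^2/2. For r = 3, n = 311: the density bound is (2/3) · 96721/2 = 96721/3 ≈ 32240.3333. The integer-valued extremum is e(T(311, 3)) = 32240, which is strictly less than the density bound 96721/3 since 3 ∤ 311 (the parts of T(311, 3) cannot all be equal).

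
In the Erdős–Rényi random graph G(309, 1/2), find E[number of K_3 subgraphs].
E[# K_3] = C(309, 3) · (1/2)^C(3, 2) = 4869634 / 2^3 = 2434817/4 = 608704.25

For each 3-subset S of vertices (there are C(309, 3) = 4869634 such S), let X_S = 1 if S induces a K_3 (all C(3, 2) = 3 edges present). Then P(X_S = 1) = (1/2)^3 = 1/8. By linearity of expectation, E[# K_3] = C(309, 3) · (1/2)^3 = 4869634 / 8 = 2434817/4 = 608704.25.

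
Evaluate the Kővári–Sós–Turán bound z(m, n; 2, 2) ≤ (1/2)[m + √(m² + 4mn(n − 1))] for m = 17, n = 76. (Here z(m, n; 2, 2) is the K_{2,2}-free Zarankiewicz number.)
z(17, 76; 2, 2) ≤ (1/2)[17 + √(17² + 4·17·76·75)] = (1/2)[17 + √387889] = 319.9037

Kővári–Sós–Turán: let r_1, ..., r_17 be the row sums and z = Σ r_i the total number of 1s. Each pair of columns can share at most one row with both entries 1 (else a 2×2 all-ones block appears), so Σ_i C(r_i, 2) ≤ C(76, 2) = 2850. By convexity Σ_i C(r_i, 2) ≥ 17·C(z/17, 2) = z(z − 17)/(2·17), giving z² − 17z − 17·76·75 ≤ 0 and hence z ≤ (1/2)[17 + √(289 + 4·96900)] = (1/2)[17 + √387889] ≈ (1/2)(17 + 622.8074) = 319.9037.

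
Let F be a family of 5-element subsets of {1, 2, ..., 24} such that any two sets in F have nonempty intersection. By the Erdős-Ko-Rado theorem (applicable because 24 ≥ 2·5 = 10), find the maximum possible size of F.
max |F| = C(23, 4) = 8855

The Erdős-Ko-Rado theorem states: for n ≥ 2k, an intersecting family of k-subsets of an n-element set has size at most C(n − 1, k − 1), with equality for 'star' families {A ⊆ [n] : |A| = k, i ∈ A} (fix an element i). For n = 24, k = 5: C(23, 4) = 8855.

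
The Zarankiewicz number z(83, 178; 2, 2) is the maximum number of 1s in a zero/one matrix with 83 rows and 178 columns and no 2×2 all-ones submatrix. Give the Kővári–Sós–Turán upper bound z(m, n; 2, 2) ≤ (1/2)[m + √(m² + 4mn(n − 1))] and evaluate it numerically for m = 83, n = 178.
z(83, 178; 2, 2) ≤ (1/2)[83 + √(83² + 4·83·178·177)] = (1/2)[83 + √10466881] = 1659.128

Kővári–Sós–Turán: let r_1, ..., r_83 be the row sums and z = Σ r_i the total number of 1s. Each pair of columns can share at most one row with both entries 1 (else a 2×2 all-ones block appears), so Σ_i C(r_i, 2) ≤ C(178, 2) = 15753. By convexity Σ_i C(r_i, 2) ≥ 83·C(z/83, 2) = z(z − 83)/(2·83), giving z² − 83z − 83·178·177 ≤ 0 and hence z ≤ (1/2)[83 + √(6889 + 4·2614998)] = (1/2)[83 + √10466881] ≈ (1/2)(83 + 3235.2559) = 1659.128.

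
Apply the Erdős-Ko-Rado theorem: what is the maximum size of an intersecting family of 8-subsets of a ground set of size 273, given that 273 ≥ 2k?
max |F| = C(272, 7) = 20218614631344

Erdős-Ko-Rado (1961): when n ≥ 2k, max |F| = C(n−1, k−1). The bound is attained by the star {A : i ∈ A} for any fixed i ∈ [n]. Here C(273−1, 8−1) = C(272, 7) = 20218614631344.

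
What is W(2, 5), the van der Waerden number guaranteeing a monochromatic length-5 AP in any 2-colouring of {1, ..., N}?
W(2, 5) = 178

W(2, 5) = 178. The lower bound W(2, 5) > 177 comes from an explicit good 2-colouring of [1, 177]; the upper bound W(2, 5) ≤ 178 was verified by exhaustive search over 2-colourings of [1, 178].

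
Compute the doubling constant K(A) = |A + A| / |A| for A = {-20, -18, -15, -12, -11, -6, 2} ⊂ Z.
K = |A + A| / |A| = 24/7

Enumerate A + A = {a + b : a, b ∈ A}. With |A| = 7, there are |A|^2 = 49 ordered sum pairs; collecting distinct values, A + A = {-40, -38, -36, -35, -33, -32, -31, -30, -29, -27, -26, -24, -23, -22, -21, -18, -17, -16, -13, -12, -10, -9, -4, 4}, so |A + A| = 24. Thus K = 24/7. For comparison, the minimum possible |A + A| over all 7-element sets is 2·7 − 1 = 13 (so min K = 13/7), attained only by arithmetic progressions.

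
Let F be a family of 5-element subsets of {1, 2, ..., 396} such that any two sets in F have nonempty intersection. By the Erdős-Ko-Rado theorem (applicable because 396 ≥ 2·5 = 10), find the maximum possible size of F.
max |F| = C(395, 4) = 998988970

Erdős-Ko-Rado (1961): when n ≥ 2k, max |F| = C(n−1, k−1). The bound is attained by the star {A : i ∈ A} for any fixed i ∈ [n]. Here C(396−1, 5−1) = C(395, 4) = 998988970.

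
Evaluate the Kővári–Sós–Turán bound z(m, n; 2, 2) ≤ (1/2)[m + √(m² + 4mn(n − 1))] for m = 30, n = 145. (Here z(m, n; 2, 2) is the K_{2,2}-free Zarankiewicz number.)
z(30, 145; 2, 2) ≤ (1/2)[30 + √(30² + 4·30·145·144)] = (1/2)[30 + √2506500] = 806.5965

Kővári–Sós–Turán: let r_1, ..., r_30 be the row sums and z = Σ r_i the total number of 1s. Each pair of columns can share at most one row with both entries 1 (else a 2×2 all-ones block appears), so Σ_i C(r_i, 2) ≤ C(145, 2) = 10440. By convexity Σ_i C(r_i, 2) ≥ 30·C(z/30, 2) = z(z − 30)/(2·30), giving z² − 30z − 30·145·144 ≤ 0 and hence z ≤ (1/2)[30 + √(900 + 4·626400)] = (1/2)[30 + √2506500] ≈ (1/2)(30 + 1583.193) = 806.5965.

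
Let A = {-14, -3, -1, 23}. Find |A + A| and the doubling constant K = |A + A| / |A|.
K = |A + A| / |A| = 10/4 = 5/2

Enumerate A + A = {a + b : a, b ∈ A}. With |A| = 4, there are |A|^2 = 16 ordered sum pairs; collecting distinct values, A + A = {-28, -17, -15, -6, -4, -2, 9, 20, 22, 46}, so |A + A| = 10. Thus K = 10/4 = 5/2. For comparison, the minimum possible |A + A| over all 4-element sets is 2·4 − 1 = 7 (so min K = 7/4), attained only by arithmetic progressions.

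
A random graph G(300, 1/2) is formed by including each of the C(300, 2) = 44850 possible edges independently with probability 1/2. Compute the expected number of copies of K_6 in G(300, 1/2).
E[# K_6] = C(300, 6) · (1/2)^C(6, 2) = 962822846700 / 2^15 = 240705711675/8192 ≈ 29383021.444702

For each 6-subset S of vertices (there are C(300, 6) = 962822846700 such S), let X_S = 1 if S induces a K_6 (all C(6, 2) = 15 edges present). Then P(X_S = 1) = (1/2)^15 = 1/32768. By linearity of expectation, E[# K_6] = C(300, 6) · (1/2)^15 = 962822846700 / 32768 = 240705711675/8192 ≈ 29383021.444702.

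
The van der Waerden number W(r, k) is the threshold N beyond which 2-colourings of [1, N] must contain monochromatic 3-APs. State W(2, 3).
W(2, 3) = 9

Lower bound: the 2-colouring RRBBRRBB of {1, ..., 8} (R at positions {1, 2, 5, 6}, B at {3, 4, 7, 8}) contains no monochromatic 3-term AP, so W(2, 3) > 8. Upper bound: a case analysis on any 2-colouring of {1, ..., 9} forces such an AP. Hence W(2, 3) = 9.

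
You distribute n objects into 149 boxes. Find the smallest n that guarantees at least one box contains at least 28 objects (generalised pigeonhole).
n = (28 − 1)·149 + 1 = 4024

By the generalised pigeonhole principle, to guarantee some box contains ≥ r objects we need more than (r − 1) · k objects total. Threshold: n = (r − 1) · k + 1. With r = 28 and k = 149: n = 27 · 149 + 1 = 4023 + 1 = 4024. For n = 4023 = 27 · 149, we can put exactly 27 objects in every box, avoiding 28 in any single one — so 4024 is tight.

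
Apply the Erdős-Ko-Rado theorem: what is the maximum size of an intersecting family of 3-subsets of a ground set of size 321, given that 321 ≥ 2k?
max |F| = C(320, 2) = 51040

Erdős-Ko-Rado (1961): when n ≥ 2k, max |F| = C(n−1, k−1). The bound is attained by the star {A : i ∈ A} for any fixed i ∈ [n]. Here C(321−1, 3−1) = C(320, 2) = 51040.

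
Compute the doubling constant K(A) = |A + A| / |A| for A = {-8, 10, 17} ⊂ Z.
K = |A + A| / |A| = 6/3 = 2

Enumerate A + A = {a + b : a, b ∈ A}. With |A| = 3, there are |A|^2 = 9 ordered sum pairs; collecting distinct values, A + A = {-16, 2, 9, 20, 27, 34}, so |A + A| = 6. Thus K = 6/3 = 2. For comparison, the minimum possible |A + A| over all 3-element sets is 2·3 − 1 = 5 (so min K = 5/3), attained only by arithmetic progressions.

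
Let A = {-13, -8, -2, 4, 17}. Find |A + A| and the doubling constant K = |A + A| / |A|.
K = |A + A| / |A| = 14/5

Enumerate A + A = {a + b : a, b ∈ A}. With |A| = 5, there are |A|^2 = 25 ordered sum pairs; collecting distinct values, A + A = {-26, -21, -16, -15, -10, -9, -4, 2, 4, 8, 9, 15, 21, 34}, so |A + A| = 14. Thus K = 14/5. For comparison, the minimum possible |A + A| over all 5-element sets is 2·5 − 1 = 9 (so min K = 9/5), attained only by arithmetic progressions.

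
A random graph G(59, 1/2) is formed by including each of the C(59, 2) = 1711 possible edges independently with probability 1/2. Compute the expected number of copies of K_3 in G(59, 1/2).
E[# K_3] = C(59, 3) · (1/2)^C(3, 2) = 32509 / 2^3 = 4063.625

For each 3-subset S of vertices (there are C(59, 3) = 32509 such S), let X_S = 1 if S induces a K_3 (all C(3, 2) = 3 edges present). Then P(X_S = 1) = (1/2)^3 = 1/8. By linearity of expectation, E[# K_3] = C(59, 3) · (1/2)^3 = 32509 / 8 = 4063.625.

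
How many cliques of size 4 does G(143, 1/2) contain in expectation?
E[# K_4] = C(143, 4) · (1/2)^C(4, 2) = 16701685 / 2^6 = 260963.828125

For each 4-subset S of vertices (there are C(143, 4) = 16701685 such S), let X_S = 1 if S induces a K_4 (all C(4, 2) = 6 edges present). Then P(X_S = 1) = (1/2)^6 = 1/64. By linearity of expectation, E[# K_4] = C(143, 4) · (1/2)^6 = 16701685 / 64 = 260963.828125.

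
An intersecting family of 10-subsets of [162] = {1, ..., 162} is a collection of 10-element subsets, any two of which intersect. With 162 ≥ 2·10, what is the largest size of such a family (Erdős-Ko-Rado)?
max |F| = C(161, 9) = 159516325748780

Erdős-Ko-Rado (1961): when n ≥ 2k, max |F| = C(n−1, k−1). The bound is attained by the star {A : i ∈ A} for any fixed i ∈ [n]. Here C(162−1, 10−1) = C(161, 9) = 159516325748780.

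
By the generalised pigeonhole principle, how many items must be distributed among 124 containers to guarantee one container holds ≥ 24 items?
n = (24 − 1)·124 + 1 = 2853

By the generalised pigeonhole principle, to guarantee some box contains ≥ r objects we need more than (r − 1) · k objects total. Threshold: n = (r − 1) · k + 1. With r = 24 and k = 124: n = 23 · 124 + 1 = 2852 + 1 = 2853. For n = 2852 = 23 · 124, we can put exactly 23 objects in every box, avoiding 24 in any single one — so 2853 is tight.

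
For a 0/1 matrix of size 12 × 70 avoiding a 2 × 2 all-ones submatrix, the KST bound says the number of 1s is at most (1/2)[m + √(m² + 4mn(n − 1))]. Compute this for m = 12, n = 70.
z(12, 70; 2, 2) ≤ (1/2)[12 + √(12² + 4·12·70·69)] = (1/2)[12 + √231984] = 246.8236

Kővári–Sós–Turán: let r_1, ..., r_12 be the row sums and z = Σ r_i the total number of 1s. Each pair of columns can share at most one row with both entries 1 (else a 2×2 all-ones block appears), so Σ_i C(r_i, 2) ≤ C(70, 2) = 2415. By convexity Σ_i C(r_i, 2) ≥ 12·C(z/12, 2) = z(z − 12)/(2·12), giving z² − 12z − 12·70·69 ≤ 0 and hence z ≤ (1/2)[12 + √(144 + 4·57960)] = (1/2)[12 + √231984] ≈ (1/2)(12 + 481.6472) = 246.8236.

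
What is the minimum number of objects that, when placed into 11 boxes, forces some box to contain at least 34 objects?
n = (34 − 1)·11 + 1 = 364

By the generalised pigeonhole principle, to guarantee some box contains ≥ r objects we need more than (r − 1) · k objects total. Threshold: n = (r − 1) · k + 1. With r = 34 and k = 11: n = 33 · 11 + 1 = 363 + 1 = 364. For n = 363 = 33 · 11, we can put exactly 33 objects in every box, avoiding 34 in any single one — so 364 is tight.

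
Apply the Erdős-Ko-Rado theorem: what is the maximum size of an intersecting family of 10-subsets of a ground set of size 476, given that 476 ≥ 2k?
max |F| = C(475, 9) = 3143159350276113025

Erdős-Ko-Rado (1961): when n ≥ 2k, max |F| = C(n−1, k−1). The bound is attained by the star {A : i ∈ A} for any fixed i ∈ [n]. Here C(476−1, 10−1) = C(475, 9) = 3143159350276113025.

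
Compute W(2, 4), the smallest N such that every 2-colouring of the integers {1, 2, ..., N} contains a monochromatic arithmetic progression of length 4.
W(2, 4) = 35

W(2, 4) = 35. The lower bound W(2, 4) > 34 comes from an explicit good 2-colouring of [1, 34]; the upper bound W(2, 4) ≤ 35 was verified by exhaustive search over 2-colourings of [1, 35].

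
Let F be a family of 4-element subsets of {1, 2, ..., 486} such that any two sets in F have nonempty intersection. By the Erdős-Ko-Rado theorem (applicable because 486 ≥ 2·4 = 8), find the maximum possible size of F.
max |F| = C(485, 3) = 18896570

Erdős-Ko-Rado (1961): when n ≥ 2k, max |F| = C(n−1, k−1). The bound is attained by the star {A : i ∈ A} for any fixed i ∈ [n]. Here C(486−1, 4−1) = C(485, 3) = 18896570.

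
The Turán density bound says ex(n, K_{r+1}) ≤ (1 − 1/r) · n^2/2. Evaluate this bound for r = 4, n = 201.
Turán density bound = (3/4) · 201^2/2 = 121203/8 ≈ 15150.375

Turán's theorem: ex(n, K_{r+1}) is achieved by the complete r-partite Turán graph T(n, r) with parts as balanced as possible, and is at most (1 − 1/r) · n^2/2. For r = 4, n = 201: the density bound is (3/4) · 40401/2 = 121203/8 ≈ 15150.375. The integer-valued extremum is e(T(201, 4)) = 15150, which is strictly less than the density bound 121203/8 since 4 ∤ 201 (the parts of T(201, 4) cannot all be equal).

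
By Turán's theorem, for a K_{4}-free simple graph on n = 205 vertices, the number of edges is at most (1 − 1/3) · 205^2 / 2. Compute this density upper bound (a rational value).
Turán density bound = (2/3) · 205^2/2 = 42025/3 ≈ 14008.3333

Turán's theorem: ex(n, K_{r+1}) is achieved by the complete r-partite Turán graph T(n, r) with parts as balanced as possible, and is at most (1 − 1/r) · n^2/2. For r = 3, n = 205: the density bound is (2/3) · 42025/2 = 42025/3 ≈ 14008.3333. The integer-valued extremum is e(T(205, 3)) = 14008, which is strictly less than the density bound 42025/3 since 3 ∤ 205 (the parts of T(205, 3) cannot all be equal).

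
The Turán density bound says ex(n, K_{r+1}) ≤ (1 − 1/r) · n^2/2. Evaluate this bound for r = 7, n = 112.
Turán density bound = (6/7) · 112^2/2 = 5376

Turán's theorem: ex(n, K_{r+1}) is achieved by the complete r-partite Turán graph T(n, r) with parts as balanced as possible, and is at most (1 − 1/r) · n^2/2. For r = 7, n = 112: the density bound is (6/7) · 12544/2 = 5376. Since 7 ∣ 112, the Turán graph T(112, 7) has parts of equal size 16, and its edge count e(T(112, 7)) = 5376 attains the density bound exactly.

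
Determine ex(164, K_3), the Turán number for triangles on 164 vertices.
ex(164, K_3) = ⌊164^2/4⌋ = 6724

Mantel (1907): a triangle-free graph on n vertices has at most ⌊n^2/4⌋ edges, with equality for the complete bipartite graph K_{⌊n/2⌋, ⌈n/2⌉}. For n = 164: ⌊164^2/4⌋ = ⌊26896/4⌋ = 6724. The extremal graph is K_{82, 82}, which has 82·82 = 6724 edges.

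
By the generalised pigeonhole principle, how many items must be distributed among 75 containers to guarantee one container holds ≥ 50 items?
n = (50 − 1)·75 + 1 = 3676

By the generalised pigeonhole principle, to guarantee some box contains ≥ r objects we need more than (r − 1) · k objects total. Threshold: n = (r − 1) · k + 1. With r = 50 and k = 75: n = 49 · 75 + 1 = 3675 + 1 = 3676. For n = 3675 = 49 · 75, we can put exactly 49 objects in every box, avoiding 50 in any single one — so 3676 is tight.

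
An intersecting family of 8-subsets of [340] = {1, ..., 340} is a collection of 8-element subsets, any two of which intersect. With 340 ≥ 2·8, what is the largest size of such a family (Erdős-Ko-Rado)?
max |F| = C(339, 7) = 95915887062372

The Erdős-Ko-Rado theorem states: for n ≥ 2k, an intersecting family of k-subsets of an n-element set has size at most C(n − 1, k − 1), with equality for 'star' families {A ⊆ [n] : |A| = k, i ∈ A} (fix an element i). For n = 340, k = 8: C(339, 7) = 95915887062372.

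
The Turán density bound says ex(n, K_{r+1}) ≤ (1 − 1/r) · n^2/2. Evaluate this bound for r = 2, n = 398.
Turán density bound = (1/2) · 398^2/2 = 39601

Turán's theorem: ex(n, K_{r+1}) is achieved by the complete r-partite Turán graph T(n, r) with parts as balanced as possible, and is at most (1 − 1/r) · n^2/2. For r = 2, n = 398: the density bound is (1/2) · 158404/2 = 39601. Since 2 ∣ 398, the Turán graph T(398, 2) has parts of equal size 199, and its edge count e(T(398, 2)) = 39601 attains the density bound exactly.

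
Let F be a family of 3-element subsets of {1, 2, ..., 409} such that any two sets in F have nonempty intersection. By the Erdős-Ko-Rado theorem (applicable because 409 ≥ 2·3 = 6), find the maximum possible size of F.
max |F| = C(408, 2) = 83028

Erdős-Ko-Rado (1961): when n ≥ 2k, max |F| = C(n−1, k−1). The bound is attained by the star {A : i ∈ A} for any fixed i ∈ [n]. Here C(409−1, 3−1) = C(408, 2) = 83028.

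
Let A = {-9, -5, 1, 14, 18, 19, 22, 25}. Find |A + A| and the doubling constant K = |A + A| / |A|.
K = |A + A| / |A| = 31/8

Enumerate A + A = {a + b : a, b ∈ A}. With |A| = 8, there are |A|^2 = 64 ordered sum pairs; collecting distinct values, A + A = {-18, -14, -10, -8, -4, 2, 5, 9, 10, 13, 14, 15, 16, 17, 19, 20, 23, 26, 28, 32, 33, 36, 37, 38, 39, 40, 41, 43, 44, 47, 50}, so |A + A| = 31. Thus K = 31/8. For comparison, the minimum possible |A + A| over all 8-element sets is 2·8 − 1 = 15 (so min K = 15/8), attained only by arithmetic progressions.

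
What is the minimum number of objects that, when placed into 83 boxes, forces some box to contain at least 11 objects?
n = (11 − 1)·83 + 1 = 831

By the generalised pigeonhole principle, to guarantee some box contains ≥ r objects we need more than (r − 1) · k objects total. Threshold: n = (r − 1) · k + 1. With r = 11 and k = 83: n = 10 · 83 + 1 = 830 + 1 = 831. For n = 830 = 10 · 83, we can put exactly 10 objects in every box, avoiding 11 in any single one — so 831 is tight.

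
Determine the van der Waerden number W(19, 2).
W(19, 2) = 19 + 1 = 20

A 2-term AP is any pair of integers, so a monochromatic 2-AP exists iff some colour is used at least twice. With 19 colours, the colouring i ↦ i on {1, ..., 19} uses each colour once, avoiding any monochromatic pair, so W(19, 2) > 19. For {1, ..., 20}, pigeonhole forces two integers of the same colour, which form a monochromatic 2-AP. Hence W(19, 2) = 20.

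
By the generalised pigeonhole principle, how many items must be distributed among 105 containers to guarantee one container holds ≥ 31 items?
n = (31 − 1)·105 + 1 = 3151

By the generalised pigeonhole principle, to guarantee some box contains ≥ r objects we need more than (r − 1) · k objects total. Threshold: n = (r − 1) · k + 1. With r = 31 and k = 105: n = 30 · 105 + 1 = 3150 + 1 = 3151. For n = 3150 = 30 · 105, we can put exactly 30 objects in every box, avoiding 31 in any single one — so 3151 is tight.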